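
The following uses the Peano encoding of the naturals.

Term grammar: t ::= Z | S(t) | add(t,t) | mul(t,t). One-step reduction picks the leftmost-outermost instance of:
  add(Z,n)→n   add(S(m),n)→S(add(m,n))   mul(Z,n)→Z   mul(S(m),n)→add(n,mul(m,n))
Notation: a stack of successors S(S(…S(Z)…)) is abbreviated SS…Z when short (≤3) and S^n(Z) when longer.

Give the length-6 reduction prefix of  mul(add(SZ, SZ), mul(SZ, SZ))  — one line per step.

  start: mul(add(SZ, SZ), mul(SZ, SZ))
  [1] mul(S(add(Z, SZ)), mul(SZ, SZ))
  [2] add(mul(SZ, SZ), mul(add(Z, SZ), mul(SZ, SZ)))
  [3] add(add(SZ, mul(Z, SZ)), mul(add(Z, SZ), mul(SZ, SZ)))
  [4] add(S(add(Z, mul(Z, SZ))), mul(add(Z, SZ), mul(SZ, SZ)))
  [5] S(add(add(Z, mul(Z, SZ)), mul(add(Z, SZ), mul(SZ, SZ))))
  [6] S(add(mul(Z, SZ), mul(add(Z, SZ), mul(SZ, SZ))))

Answer: after 6 steps: S(add(mul(Z, SZ), mul(add(Z, SZ), mul(SZ, SZ))))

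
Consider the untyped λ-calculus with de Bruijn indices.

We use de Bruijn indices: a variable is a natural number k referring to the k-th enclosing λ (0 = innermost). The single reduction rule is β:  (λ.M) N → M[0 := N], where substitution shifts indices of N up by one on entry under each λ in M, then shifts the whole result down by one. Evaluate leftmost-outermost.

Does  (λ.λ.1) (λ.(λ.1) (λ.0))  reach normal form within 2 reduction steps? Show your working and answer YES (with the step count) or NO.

Answer: YES — reaches normal form λ.λ.0 in 2 ≤ 2 steps

Working:
  start: (λ.λ.1) (λ.(λ.1) (λ.0))
  step 1: λ.λ.(λ.1) (λ.0)
  step 2: λ.λ.0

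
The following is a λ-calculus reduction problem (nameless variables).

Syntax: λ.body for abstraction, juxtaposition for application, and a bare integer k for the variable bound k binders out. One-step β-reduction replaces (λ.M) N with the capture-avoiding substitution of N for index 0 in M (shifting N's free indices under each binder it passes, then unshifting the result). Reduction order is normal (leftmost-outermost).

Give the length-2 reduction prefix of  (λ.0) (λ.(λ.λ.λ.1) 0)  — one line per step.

Answer: after 2 steps: λ.λ.λ.1

Derivation:
  start: (λ.0) (λ.(λ.λ.λ.1) 0)
  [1] λ.(λ.λ.λ.1) 0
  [2] λ.λ.λ.1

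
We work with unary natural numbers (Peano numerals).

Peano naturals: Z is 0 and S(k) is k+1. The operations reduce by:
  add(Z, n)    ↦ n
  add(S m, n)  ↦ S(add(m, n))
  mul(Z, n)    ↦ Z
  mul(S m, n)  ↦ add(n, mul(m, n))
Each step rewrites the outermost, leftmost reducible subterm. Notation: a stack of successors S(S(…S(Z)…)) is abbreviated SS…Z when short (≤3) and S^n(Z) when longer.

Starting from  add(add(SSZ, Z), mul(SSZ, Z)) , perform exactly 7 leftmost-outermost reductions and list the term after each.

Answer: after 7 steps: S(S(add(Z, mul(SZ, Z))))

Working:
  start: add(add(SSZ, Z), mul(SSZ, Z))
  step 1: add(S(add(SZ, Z)), mul(SSZ, Z))
  step 2: S(add(add(SZ, Z), mul(SSZ, Z)))
  step 3: S(add(S(add(Z, Z)), mul(SSZ, Z)))
  step 4: S(S(add(add(Z, Z), mul(SSZ, Z))))
  step 5: S(S(add(Z, mul(SSZ, Z))))
  step 6: S(S(mul(SSZ, Z)))
  step 7: S(S(add(Z, mul(SZ, Z))))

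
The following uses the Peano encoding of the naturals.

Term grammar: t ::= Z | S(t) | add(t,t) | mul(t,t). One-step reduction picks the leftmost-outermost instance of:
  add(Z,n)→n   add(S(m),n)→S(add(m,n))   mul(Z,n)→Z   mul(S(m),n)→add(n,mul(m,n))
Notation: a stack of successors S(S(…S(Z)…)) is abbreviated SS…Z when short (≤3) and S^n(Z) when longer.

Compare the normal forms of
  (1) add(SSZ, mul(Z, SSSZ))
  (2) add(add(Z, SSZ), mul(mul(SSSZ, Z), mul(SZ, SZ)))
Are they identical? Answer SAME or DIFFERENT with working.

Term A:
  start: add(SSZ, mul(Z, SSSZ))
  step 1: S(add(SZ, mul(Z, SSSZ)))
  step 2: S(S(add(Z, mul(Z, SSSZ))))
  step 3: S(S(mul(Z, SSSZ)))
  step 4: SSZ

Term B:
  start: add(add(Z, SSZ), mul(mul(SSSZ, Z), mul(SZ, SZ)))
  step 1: add(SSZ, mul(mul(SSSZ, Z), mul(SZ, SZ)))
  step 2: S(add(SZ, mul(mul(SSSZ, Z), mul(SZ, SZ))))
  step 3: S(S(add(Z, mul(mul(SSSZ, Z), mul(SZ, SZ)))))
  step 4: S(S(mul(mul(SSSZ, Z), mul(SZ, SZ))))
  step 5: S(S(mul(add(Z, mul(SSZ, Z)), mul(SZ, SZ))))
  step 6: S(S(mul(mul(SSZ, Z), mul(SZ, SZ))))
  step 7: S(S(mul(add(Z, mul(SZ, Z)), mul(SZ, SZ))))
  step 8: S(S(mul(mul(SZ, Z), mul(SZ, SZ))))
  step 9: S(S(mul(add(Z, mul(Z, Z)), mul(SZ, SZ))))
  step 10: S(S(mul(mul(Z, Z), mul(SZ, SZ))))
  step 11: S(S(mul(Z, mul(SZ, SZ))))
  step 12: SSZ

Answer: SAME — A ⇓ SSZ, B ⇓ SSZ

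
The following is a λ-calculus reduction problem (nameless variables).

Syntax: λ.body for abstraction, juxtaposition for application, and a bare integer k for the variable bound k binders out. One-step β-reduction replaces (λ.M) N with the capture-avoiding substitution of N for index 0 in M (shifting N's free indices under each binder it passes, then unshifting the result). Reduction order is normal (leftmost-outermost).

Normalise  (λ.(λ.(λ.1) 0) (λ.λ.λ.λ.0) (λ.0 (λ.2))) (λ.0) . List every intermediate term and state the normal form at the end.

Answer: normal form = λ.λ.λ.0  (in 4 steps)

Working:
  start: (λ.(λ.(λ.1) 0) (λ.λ.λ.λ.0) (λ.0 (λ.2))) (λ.0)
  [1] (λ.(λ.1) 0) (λ.λ.λ.λ.0) (λ.0 (λ.λ.0))
  [2] (λ.λ.λ.λ.λ.0) (λ.λ.λ.λ.0) (λ.0 (λ.λ.0))
  [3] (λ.λ.λ.λ.0) (λ.0 (λ.λ.0))
  [4] λ.λ.λ.0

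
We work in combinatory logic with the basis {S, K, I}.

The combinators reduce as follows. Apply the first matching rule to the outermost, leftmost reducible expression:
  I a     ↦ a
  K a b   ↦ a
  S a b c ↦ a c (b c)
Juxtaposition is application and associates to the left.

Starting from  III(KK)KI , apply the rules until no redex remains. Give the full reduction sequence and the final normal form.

  start: III(KK)KI
  [1] II(KK)KI
  [2] I(KK)KI
  [3] KKKI
  [4] KI

Answer: normal form = KI  (in 4 steps)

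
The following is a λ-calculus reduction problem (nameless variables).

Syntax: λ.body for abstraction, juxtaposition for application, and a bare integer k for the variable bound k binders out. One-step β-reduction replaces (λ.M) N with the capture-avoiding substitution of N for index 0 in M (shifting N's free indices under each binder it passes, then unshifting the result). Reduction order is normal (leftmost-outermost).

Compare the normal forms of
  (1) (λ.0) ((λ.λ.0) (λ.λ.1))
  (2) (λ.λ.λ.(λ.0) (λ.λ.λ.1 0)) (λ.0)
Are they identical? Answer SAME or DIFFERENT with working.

Term A:
  start: (λ.0) ((λ.λ.0) (λ.λ.1))
  [1] (λ.λ.0) (λ.λ.1)
  [2] λ.0

Term B:
  start: (λ.λ.λ.(λ.0) (λ.λ.λ.1 0)) (λ.0)
  [1] λ.λ.(λ.0) (λ.λ.λ.1 0)
  [2] λ.λ.λ.λ.λ.1 0

Answer: DIFFERENT — A ⇓ λ.0, B ⇓ λ.λ.λ.λ.λ.1 0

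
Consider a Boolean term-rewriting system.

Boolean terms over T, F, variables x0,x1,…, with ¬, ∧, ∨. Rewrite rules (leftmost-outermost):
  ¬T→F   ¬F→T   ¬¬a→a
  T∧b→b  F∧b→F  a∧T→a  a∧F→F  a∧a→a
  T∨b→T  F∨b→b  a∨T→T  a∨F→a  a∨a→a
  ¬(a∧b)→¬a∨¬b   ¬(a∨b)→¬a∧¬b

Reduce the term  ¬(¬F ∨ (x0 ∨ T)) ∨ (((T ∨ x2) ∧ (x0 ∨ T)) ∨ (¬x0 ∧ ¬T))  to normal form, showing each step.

  start: ¬(¬F ∨ (x0 ∨ T)) ∨ (((T ∨ x2) ∧ (x0 ∨ T)) ∨ (¬x0 ∧ ¬T))
  step 1: (¬¬F ∧ ¬(x0 ∨ T)) ∨ (((T ∨ x2) ∧ (x0 ∨ T)) ∨ (¬x0 ∧ ¬T))
  step 2: (F ∧ ¬(x0 ∨ T)) ∨ (((T ∨ x2) ∧ (x0 ∨ T)) ∨ (¬x0 ∧ ¬T))
  step 3: F ∨ (((T ∨ x2) ∧ (x0 ∨ T)) ∨ (¬x0 ∧ ¬T))
  step 4: ((T ∨ x2) ∧ (x0 ∨ T)) ∨ (¬x0 ∧ ¬T)
  step 5: (T ∧ (x0 ∨ T)) ∨ (¬x0 ∧ ¬T)
  step 6: (x0 ∨ T) ∨ (¬x0 ∧ ¬T)
  step 7: T ∨ (¬x0 ∧ ¬T)
  step 8: T

Answer: normal form = T  (in 8 steps)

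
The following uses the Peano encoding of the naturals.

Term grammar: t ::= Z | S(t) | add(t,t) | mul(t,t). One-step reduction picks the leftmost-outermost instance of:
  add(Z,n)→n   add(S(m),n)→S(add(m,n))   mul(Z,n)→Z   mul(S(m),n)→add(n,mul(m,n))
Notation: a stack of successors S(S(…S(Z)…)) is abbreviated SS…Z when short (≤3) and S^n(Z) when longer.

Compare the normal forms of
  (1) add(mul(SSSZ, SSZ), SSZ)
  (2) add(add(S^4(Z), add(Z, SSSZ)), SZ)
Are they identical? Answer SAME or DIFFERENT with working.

Answer: SAME — A ⇓ S^8(Z), B ⇓ S^8(Z)

Derivation:
Term A:
  start: add(mul(SSSZ, SSZ), SSZ)
  step 1: add(add(SSZ, mul(SSZ, SSZ)), SSZ)
  step 2: add(S(add(SZ, mul(SSZ, SSZ))), SSZ)
  step 3: S(add(add(SZ, mul(SSZ, SSZ)), SSZ))
  step 4: S(add(S(add(Z, mul(SSZ, SSZ))), SSZ))
  step 5: S(S(add(add(Z, mul(SSZ, SSZ)), SSZ)))
  step 6: S(S(add(mul(SSZ, SSZ), SSZ)))
  step 7: S(S(add(add(SSZ, mul(SZ, SSZ)), SSZ)))
  step 8: S(S(add(S(add(SZ, mul(SZ, SSZ))), SSZ)))
  step 9: S(S(S(add(add(SZ, mul(SZ, SSZ)), SSZ))))
  step 10: S(S(S(add(S(add(Z, mul(SZ, SSZ))), SSZ))))
  step 11: S(S(S(S(add(add(Z, mul(SZ, SSZ)), SSZ)))))
  step 12: S(S(S(S(add(mul(SZ, SSZ), SSZ)))))
  step 13: S(S(S(S(add(add(SSZ, mul(Z, SSZ)), SSZ)))))
  step 14: S(S(S(S(add(S(add(SZ, mul(Z, SSZ))), SSZ)))))
  step 15: S(S(S(S(S(add(add(SZ, mul(Z, SSZ)), SSZ))))))
  step 16: S(S(S(S(S(add(S(add(Z, mul(Z, SSZ))), SSZ))))))
  step 17: S(S(S(S(S(S(add(add(Z, mul(Z, SSZ)), SSZ)))))))
  step 18: S(S(S(S(S(S(add(mul(Z, SSZ), SSZ)))))))
  step 19: S(S(S(S(S(S(add(Z, SSZ)))))))
  step 20: S^8(Z)

Term B:
  start: add(add(S^4(Z), add(Z, SSSZ)), SZ)
  step 1: add(S(add(SSSZ, add(Z, SSSZ))), SZ)
  step 2: S(add(add(SSSZ, add(Z, SSSZ)), SZ))
  step 3: S(add(S(add(SSZ, add(Z, SSSZ))), SZ))
  step 4: S(S(add(add(SSZ, add(Z, SSSZ)), SZ)))
  step 5: S(S(add(S(add(SZ, add(Z, SSSZ))), SZ)))
  step 6: S(S(S(add(add(SZ, add(Z, SSSZ)), SZ))))
  step 7: S(S(S(add(S(add(Z, add(Z, SSSZ))), SZ))))
  step 8: S(S(S(S(add(add(Z, add(Z, SSSZ)), SZ)))))
  step 9: S(S(S(S(add(add(Z, SSSZ), SZ)))))
  step 10: S(S(S(S(add(SSSZ, SZ)))))
  step 11: S(S(S(S(S(add(SSZ, SZ))))))
  step 12: S(S(S(S(S(S(add(SZ, SZ)))))))
  step 13: S(S(S(S(S(S(S(add(Z, SZ))))))))
  step 14: S^8(Z)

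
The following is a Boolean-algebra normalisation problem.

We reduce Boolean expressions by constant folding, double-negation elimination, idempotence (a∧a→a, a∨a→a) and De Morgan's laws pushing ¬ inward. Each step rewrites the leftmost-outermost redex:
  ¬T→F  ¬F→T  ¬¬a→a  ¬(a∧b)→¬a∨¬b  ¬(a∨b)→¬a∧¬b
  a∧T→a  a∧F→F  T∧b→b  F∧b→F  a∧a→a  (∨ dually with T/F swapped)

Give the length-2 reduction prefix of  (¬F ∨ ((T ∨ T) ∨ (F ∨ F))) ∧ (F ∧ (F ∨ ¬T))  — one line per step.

Answer: after 2 steps: T ∧ (F ∧ (F ∨ ¬T))

Reduction:
  start: (¬F ∨ ((T ∨ T) ∨ (F ∨ F))) ∧ (F ∧ (F ∨ ¬T))
  →1  (T ∨ ((T ∨ T) ∨ (F ∨ F))) ∧ (F ∧ (F ∨ ¬T))
  →2  T ∧ (F ∧ (F ∨ ¬T))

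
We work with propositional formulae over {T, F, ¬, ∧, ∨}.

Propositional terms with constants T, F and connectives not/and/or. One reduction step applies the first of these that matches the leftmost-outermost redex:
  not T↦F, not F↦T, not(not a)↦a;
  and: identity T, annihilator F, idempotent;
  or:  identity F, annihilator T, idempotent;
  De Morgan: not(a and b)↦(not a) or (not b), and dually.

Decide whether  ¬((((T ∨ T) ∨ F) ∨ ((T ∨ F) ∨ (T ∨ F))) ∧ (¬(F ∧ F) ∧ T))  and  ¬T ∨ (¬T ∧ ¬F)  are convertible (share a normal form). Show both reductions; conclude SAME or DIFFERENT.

Answer: SAME — A ⇓ F, B ⇓ F

Reduction:
Term A:
  start: ¬((((T ∨ T) ∨ F) ∨ ((T ∨ F) ∨ (T ∨ F))) ∧ (¬(F ∧ F) ∧ T))
  [1] ¬(((T ∨ T) ∨ F) ∨ ((T ∨ F) ∨ (T ∨ F))) ∨ ¬(¬(F ∧ F) ∧ T)
  [2] (¬((T ∨ T) ∨ F) ∧ ¬((T ∨ F) ∨ (T ∨ F))) ∨ ¬(¬(F ∧ F) ∧ T)
  [3] ((¬(T ∨ T) ∧ ¬F) ∧ ¬((T ∨ F) ∨ (T ∨ F))) ∨ ¬(¬(F ∧ F) ∧ T)
  [4] (((¬T ∧ ¬T) ∧ ¬F) ∧ ¬((T ∨ F) ∨ (T ∨ F))) ∨ ¬(¬(F ∧ F) ∧ T)
  [5] ((¬T ∧ ¬F) ∧ ¬((T ∨ F) ∨ (T ∨ F))) ∨ ¬(¬(F ∧ F) ∧ T)
  [6] ((F ∧ ¬F) ∧ ¬((T ∨ F) ∨ (T ∨ F))) ∨ ¬(¬(F ∧ F) ∧ T)
  [7] (F ∧ ¬((T ∨ F) ∨ (T ∨ F))) ∨ ¬(¬(F ∧ F) ∧ T)
  [8] F ∨ ¬(¬(F ∧ F) ∧ T)
  [9] ¬(¬(F ∧ F) ∧ T)
  [10] ¬¬(F ∧ F) ∨ ¬T
  [11] (F ∧ F) ∨ ¬T
  [12] F ∨ ¬T
  [13] ¬T
  [14] F

Term B:
  start: ¬T ∨ (¬T ∧ ¬F)
  [1] F ∨ (¬T ∧ ¬F)
  [2] ¬T ∧ ¬F
  [3] F ∧ ¬F
  [4] F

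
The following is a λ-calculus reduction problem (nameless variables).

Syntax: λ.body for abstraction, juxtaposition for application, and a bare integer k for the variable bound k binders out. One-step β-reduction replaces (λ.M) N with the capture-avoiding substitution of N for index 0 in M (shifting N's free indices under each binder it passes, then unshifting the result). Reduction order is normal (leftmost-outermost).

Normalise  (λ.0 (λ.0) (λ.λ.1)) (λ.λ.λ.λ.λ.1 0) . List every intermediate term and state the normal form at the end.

  start: (λ.0 (λ.0) (λ.λ.1)) (λ.λ.λ.λ.λ.1 0)
  step 1: (λ.λ.λ.λ.λ.1 0) (λ.0) (λ.λ.1)
  step 2: (λ.λ.λ.λ.1 0) (λ.λ.1)
  step 3: λ.λ.λ.1 0

Answer: normal form = λ.λ.λ.1 0  (in 3 steps)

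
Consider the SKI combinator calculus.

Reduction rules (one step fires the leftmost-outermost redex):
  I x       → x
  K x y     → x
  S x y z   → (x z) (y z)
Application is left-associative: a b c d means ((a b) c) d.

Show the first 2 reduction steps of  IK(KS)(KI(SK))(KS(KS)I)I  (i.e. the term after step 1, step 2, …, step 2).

Answer: after 2 steps: KS(KS(KS)I)I

Reduction:
  start: IK(KS)(KI(SK))(KS(KS)I)I
  [1] K(KS)(KI(SK))(KS(KS)I)I
  [2] KS(KS(KS)I)I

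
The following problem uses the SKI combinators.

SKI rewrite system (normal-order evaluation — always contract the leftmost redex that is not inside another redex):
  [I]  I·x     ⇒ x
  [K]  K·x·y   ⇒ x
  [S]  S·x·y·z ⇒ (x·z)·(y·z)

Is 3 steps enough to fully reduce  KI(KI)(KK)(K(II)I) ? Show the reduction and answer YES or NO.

  start: KI(KI)(KK)(K(II)I)
  [1] I(KK)(K(II)I)
  [2] KK(K(II)I)
  [3] K

Answer: YES — reaches normal form K in 3 ≤ 3 steps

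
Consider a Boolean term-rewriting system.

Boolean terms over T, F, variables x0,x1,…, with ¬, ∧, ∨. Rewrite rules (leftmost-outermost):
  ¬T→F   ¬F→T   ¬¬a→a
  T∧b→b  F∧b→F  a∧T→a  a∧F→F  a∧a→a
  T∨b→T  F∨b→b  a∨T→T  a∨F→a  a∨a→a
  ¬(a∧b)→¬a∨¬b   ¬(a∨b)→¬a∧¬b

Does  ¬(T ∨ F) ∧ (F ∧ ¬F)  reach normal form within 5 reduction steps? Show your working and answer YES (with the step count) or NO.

Answer: YES — reaches normal form F in 4 ≤ 5 steps

Derivation:
  start: ¬(T ∨ F) ∧ (F ∧ ¬F)
  step 1: (¬T ∧ ¬F) ∧ (F ∧ ¬F)
  step 2: (F ∧ ¬F) ∧ (F ∧ ¬F)
  step 3: F ∧ ¬F
  step 4: F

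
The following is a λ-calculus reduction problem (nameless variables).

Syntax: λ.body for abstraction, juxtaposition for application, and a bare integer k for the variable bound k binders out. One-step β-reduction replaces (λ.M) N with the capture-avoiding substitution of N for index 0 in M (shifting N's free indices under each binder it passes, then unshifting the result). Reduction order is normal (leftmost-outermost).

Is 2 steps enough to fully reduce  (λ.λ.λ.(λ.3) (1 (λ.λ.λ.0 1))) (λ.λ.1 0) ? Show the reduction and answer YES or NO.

  start: (λ.λ.λ.(λ.3) (1 (λ.λ.λ.0 1))) (λ.λ.1 0)
  step 1: λ.λ.(λ.λ.λ.1 0) (1 (λ.λ.λ.0 1))
  step 2: λ.λ.λ.λ.1 0

Answer: YES — reaches normal form λ.λ.λ.λ.1 0 in 2 ≤ 2 steps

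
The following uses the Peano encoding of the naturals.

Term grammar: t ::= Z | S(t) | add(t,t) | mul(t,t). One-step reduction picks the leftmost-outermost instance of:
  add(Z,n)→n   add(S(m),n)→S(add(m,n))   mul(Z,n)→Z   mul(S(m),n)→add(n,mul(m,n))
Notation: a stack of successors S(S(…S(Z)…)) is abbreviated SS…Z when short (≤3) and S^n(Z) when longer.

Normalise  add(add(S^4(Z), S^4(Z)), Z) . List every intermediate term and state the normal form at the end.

Answer: normal form = S^8(Z)  (in 14 steps)

Reduction:
  start: add(add(S^4(Z), S^4(Z)), Z)
  →1  add(S(add(SSSZ, S^4(Z))), Z)
  →2  S(add(add(SSSZ, S^4(Z)), Z))
  →3  S(add(S(add(SSZ, S^4(Z))), Z))
  →4  S(S(add(add(SSZ, S^4(Z)), Z)))
  →5  S(S(add(S(add(SZ, S^4(Z))), Z)))
  →6  S(S(S(add(add(SZ, S^4(Z)), Z))))
  →7  S(S(S(add(S(add(Z, S^4(Z))), Z))))
  →8  S(S(S(S(add(add(Z, S^4(Z)), Z)))))
  →9  S(S(S(S(add(S^4(Z), Z)))))
  →10  S(S(S(S(S(add(SSSZ, Z))))))
  →11  S(S(S(S(S(S(add(SSZ, Z)))))))
  →12  S(S(S(S(S(S(S(add(SZ, Z))))))))
  →13  S(S(S(S(S(S(S(S(add(Z, Z)))))))))
  →14  S^8(Z)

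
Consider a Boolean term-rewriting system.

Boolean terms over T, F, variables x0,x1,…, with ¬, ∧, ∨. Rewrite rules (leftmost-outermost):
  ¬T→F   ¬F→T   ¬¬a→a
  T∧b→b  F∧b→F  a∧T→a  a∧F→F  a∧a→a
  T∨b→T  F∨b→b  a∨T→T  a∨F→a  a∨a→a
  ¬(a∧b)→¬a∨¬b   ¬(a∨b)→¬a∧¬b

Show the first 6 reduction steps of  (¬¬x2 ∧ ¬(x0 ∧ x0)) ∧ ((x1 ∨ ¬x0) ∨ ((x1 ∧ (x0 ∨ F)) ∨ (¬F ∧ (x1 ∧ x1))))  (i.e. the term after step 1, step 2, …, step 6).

  start: (¬¬x2 ∧ ¬(x0 ∧ x0)) ∧ ((x1 ∨ ¬x0) ∨ ((x1 ∧ (x0 ∨ F)) ∨ (¬F ∧ (x1 ∧ x1))))
  [1] (x2 ∧ ¬(x0 ∧ x0)) ∧ ((x1 ∨ ¬x0) ∨ ((x1 ∧ (x0 ∨ F)) ∨ (¬F ∧ (x1 ∧ x1))))
  [2] (x2 ∧ (¬x0 ∨ ¬x0)) ∧ ((x1 ∨ ¬x0) ∨ ((x1 ∧ (x0 ∨ F)) ∨ (¬F ∧ (x1 ∧ x1))))
  [3] (x2 ∧ ¬x0) ∧ ((x1 ∨ ¬x0) ∨ ((x1 ∧ (x0 ∨ F)) ∨ (¬F ∧ (x1 ∧ x1))))
  [4] (x2 ∧ ¬x0) ∧ ((x1 ∨ ¬x0) ∨ ((x1 ∧ x0) ∨ (¬F ∧ (x1 ∧ x1))))
  [5] (x2 ∧ ¬x0) ∧ ((x1 ∨ ¬x0) ∨ ((x1 ∧ x0) ∨ (T ∧ (x1 ∧ x1))))
  [6] (x2 ∧ ¬x0) ∧ ((x1 ∨ ¬x0) ∨ ((x1 ∧ x0) ∨ (x1 ∧ x1)))

Answer: after 6 steps: (x2 ∧ ¬x0) ∧ ((x1 ∨ ¬x0) ∨ ((x1 ∧ x0) ∨ (x1 ∧ x1)))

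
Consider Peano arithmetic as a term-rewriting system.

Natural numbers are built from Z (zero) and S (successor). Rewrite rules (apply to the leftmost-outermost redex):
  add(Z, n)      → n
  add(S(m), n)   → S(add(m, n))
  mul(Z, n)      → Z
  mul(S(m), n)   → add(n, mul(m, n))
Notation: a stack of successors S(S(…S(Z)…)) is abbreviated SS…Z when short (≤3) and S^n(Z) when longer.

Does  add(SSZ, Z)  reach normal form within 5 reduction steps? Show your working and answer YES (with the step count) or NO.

Answer: YES — reaches normal form SSZ in 3 ≤ 5 steps

Reduction:
  start: add(SSZ, Z)
  [1] S(add(SZ, Z))
  [2] S(S(add(Z, Z)))
  [3] SSZ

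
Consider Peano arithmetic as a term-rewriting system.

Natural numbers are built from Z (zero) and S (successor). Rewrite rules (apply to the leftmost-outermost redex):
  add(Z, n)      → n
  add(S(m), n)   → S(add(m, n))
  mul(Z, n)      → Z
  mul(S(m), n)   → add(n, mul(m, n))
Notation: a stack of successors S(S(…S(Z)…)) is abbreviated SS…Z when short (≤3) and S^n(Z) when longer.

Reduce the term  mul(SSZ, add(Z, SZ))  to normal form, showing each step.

Answer: normal form = SSZ  (in 9 steps)

Derivation:
  start: mul(SSZ, add(Z, SZ))
  step 1: add(add(Z, SZ), mul(SZ, add(Z, SZ)))
  step 2: add(SZ, mul(SZ, add(Z, SZ)))
  step 3: S(add(Z, mul(SZ, add(Z, SZ))))
  step 4: S(mul(SZ, add(Z, SZ)))
  step 5: S(add(add(Z, SZ), mul(Z, add(Z, SZ))))
  step 6: S(add(SZ, mul(Z, add(Z, SZ))))
  step 7: S(S(add(Z, mul(Z, add(Z, SZ)))))
  step 8: S(S(mul(Z, add(Z, SZ))))
  step 9: SSZ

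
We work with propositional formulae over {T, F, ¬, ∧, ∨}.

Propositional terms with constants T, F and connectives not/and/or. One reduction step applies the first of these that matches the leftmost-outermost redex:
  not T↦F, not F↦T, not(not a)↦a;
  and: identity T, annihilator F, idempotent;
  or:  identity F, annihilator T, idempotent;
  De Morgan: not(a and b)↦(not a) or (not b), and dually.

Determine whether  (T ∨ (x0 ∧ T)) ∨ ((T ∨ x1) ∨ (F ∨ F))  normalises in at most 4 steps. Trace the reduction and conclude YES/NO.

Answer: YES — reaches normal form T in 2 ≤ 4 steps

Derivation:
  start: (T ∨ (x0 ∧ T)) ∨ ((T ∨ x1) ∨ (F ∨ F))
  →1  T ∨ ((T ∨ x1) ∨ (F ∨ F))
  →2  T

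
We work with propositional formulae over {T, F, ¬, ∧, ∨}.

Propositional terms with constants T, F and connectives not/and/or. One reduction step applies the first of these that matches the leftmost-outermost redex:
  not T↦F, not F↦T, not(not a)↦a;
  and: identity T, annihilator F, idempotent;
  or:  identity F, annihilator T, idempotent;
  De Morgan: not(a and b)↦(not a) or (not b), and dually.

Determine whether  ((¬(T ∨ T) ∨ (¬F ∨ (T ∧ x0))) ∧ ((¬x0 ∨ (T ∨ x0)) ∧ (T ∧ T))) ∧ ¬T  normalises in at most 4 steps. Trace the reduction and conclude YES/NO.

Answer: NO — after 4 steps the term is ((¬F ∨ (T ∧ x0)) ∧ ((¬x0 ∨ (T ∨ x0)) ∧ (T ∧ T))) ∧ ¬T, not yet normal

Derivation:
  start: ((¬(T ∨ T) ∨ (¬F ∨ (T ∧ x0))) ∧ ((¬x0 ∨ (T ∨ x0)) ∧ (T ∧ T))) ∧ ¬T
  step 1: (((¬T ∧ ¬T) ∨ (¬F ∨ (T ∧ x0))) ∧ ((¬x0 ∨ (T ∨ x0)) ∧ (T ∧ T))) ∧ ¬T
  step 2: ((¬T ∨ (¬F ∨ (T ∧ x0))) ∧ ((¬x0 ∨ (T ∨ x0)) ∧ (T ∧ T))) ∧ ¬T
  step 3: ((F ∨ (¬F ∨ (T ∧ x0))) ∧ ((¬x0 ∨ (T ∨ x0)) ∧ (T ∧ T))) ∧ ¬T
  step 4: ((¬F ∨ (T ∧ x0)) ∧ ((¬x0 ∨ (T ∨ x0)) ∧ (T ∧ T))) ∧ ¬T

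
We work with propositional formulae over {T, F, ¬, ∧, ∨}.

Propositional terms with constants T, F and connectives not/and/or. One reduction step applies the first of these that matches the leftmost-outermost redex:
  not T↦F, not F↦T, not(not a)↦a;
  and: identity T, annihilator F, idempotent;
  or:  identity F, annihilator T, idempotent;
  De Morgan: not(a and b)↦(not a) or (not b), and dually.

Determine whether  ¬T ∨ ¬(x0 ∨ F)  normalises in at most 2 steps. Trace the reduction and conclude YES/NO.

Answer: NO — after 2 steps the term is ¬(x0 ∨ F), not yet normal

Reduction:
  start: ¬T ∨ ¬(x0 ∨ F)
  →1  F ∨ ¬(x0 ∨ F)
  →2  ¬(x0 ∨ F)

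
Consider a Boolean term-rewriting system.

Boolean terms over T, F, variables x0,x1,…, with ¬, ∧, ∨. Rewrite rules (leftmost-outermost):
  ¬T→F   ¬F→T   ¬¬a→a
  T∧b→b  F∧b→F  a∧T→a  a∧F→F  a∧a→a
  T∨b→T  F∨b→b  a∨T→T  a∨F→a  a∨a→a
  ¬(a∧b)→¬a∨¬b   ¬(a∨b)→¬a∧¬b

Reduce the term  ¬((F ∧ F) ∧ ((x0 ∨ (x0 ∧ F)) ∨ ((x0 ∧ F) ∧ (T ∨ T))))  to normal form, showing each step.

Answer: normal form = T  (in 5 steps)

Reduction:
  start: ¬((F ∧ F) ∧ ((x0 ∨ (x0 ∧ F)) ∨ ((x0 ∧ F) ∧ (T ∨ T))))
  →1  ¬(F ∧ F) ∨ ¬((x0 ∨ (x0 ∧ F)) ∨ ((x0 ∧ F) ∧ (T ∨ T)))
  →2  (¬F ∨ ¬F) ∨ ¬((x0 ∨ (x0 ∧ F)) ∨ ((x0 ∧ F) ∧ (T ∨ T)))
  →3  ¬F ∨ ¬((x0 ∨ (x0 ∧ F)) ∨ ((x0 ∧ F) ∧ (T ∨ T)))
  →4  T ∨ ¬((x0 ∨ (x0 ∧ F)) ∨ ((x0 ∧ F) ∧ (T ∨ T)))
  →5  T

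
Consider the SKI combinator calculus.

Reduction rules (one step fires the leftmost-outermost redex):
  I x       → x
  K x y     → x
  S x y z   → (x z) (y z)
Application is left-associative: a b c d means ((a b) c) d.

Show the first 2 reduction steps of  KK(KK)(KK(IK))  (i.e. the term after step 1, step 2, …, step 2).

Answer: after 2 steps: KK

Derivation:
  start: KK(KK)(KK(IK))
  →1  K(KK(IK))
  →2  KK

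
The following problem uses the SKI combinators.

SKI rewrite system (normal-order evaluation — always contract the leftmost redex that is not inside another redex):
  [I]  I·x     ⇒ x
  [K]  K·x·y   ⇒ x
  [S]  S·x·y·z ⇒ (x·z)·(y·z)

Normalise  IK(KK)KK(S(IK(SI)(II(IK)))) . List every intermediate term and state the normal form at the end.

Answer: normal form = K(S(SI))  (in 5 steps)

Working:
  start: IK(KK)KK(S(IK(SI)(II(IK))))
  →1  K(KK)KK(S(IK(SI)(II(IK))))
  →2  KKK(S(IK(SI)(II(IK))))
  →3  K(S(IK(SI)(II(IK))))
  →4  K(S(K(SI)(II(IK))))
  →5  K(S(SI))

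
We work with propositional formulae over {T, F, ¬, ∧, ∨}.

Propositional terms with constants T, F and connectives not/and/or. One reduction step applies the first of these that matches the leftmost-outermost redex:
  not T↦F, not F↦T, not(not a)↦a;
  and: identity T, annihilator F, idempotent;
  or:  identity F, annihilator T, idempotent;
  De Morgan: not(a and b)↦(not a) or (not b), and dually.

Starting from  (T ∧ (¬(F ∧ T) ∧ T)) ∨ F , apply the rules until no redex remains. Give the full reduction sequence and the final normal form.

Answer: normal form = T  (in 6 steps)

Working:
  start: (T ∧ (¬(F ∧ T) ∧ T)) ∨ F
  [1] T ∧ (¬(F ∧ T) ∧ T)
  [2] ¬(F ∧ T) ∧ T
  [3] ¬(F ∧ T)
  [4] ¬F ∨ ¬T
  [5] T ∨ ¬T
  [6] T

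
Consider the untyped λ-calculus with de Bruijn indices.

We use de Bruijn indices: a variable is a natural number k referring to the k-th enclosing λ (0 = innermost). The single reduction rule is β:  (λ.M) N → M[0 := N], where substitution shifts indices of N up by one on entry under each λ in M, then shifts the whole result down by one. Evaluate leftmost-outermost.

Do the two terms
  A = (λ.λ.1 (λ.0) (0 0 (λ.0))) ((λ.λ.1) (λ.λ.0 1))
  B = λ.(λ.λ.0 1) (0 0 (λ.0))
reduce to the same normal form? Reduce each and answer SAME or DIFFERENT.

Answer: SAME — A ⇓ λ.λ.0 (1 1 (λ.0)), B ⇓ λ.λ.0 (1 1 (λ.0))

Derivation:
Term A:
  start: (λ.λ.1 (λ.0) (0 0 (λ.0))) ((λ.λ.1) (λ.λ.0 1))
  →1  λ.(λ.λ.1) (λ.λ.0 1) (λ.0) (0 0 (λ.0))
  →2  λ.(λ.λ.λ.0 1) (λ.0) (0 0 (λ.0))
  →3  λ.(λ.λ.0 1) (0 0 (λ.0))
  →4  λ.λ.0 (1 1 (λ.0))

Term B:
  start: λ.(λ.λ.0 1) (0 0 (λ.0))
  →1  λ.λ.0 (1 1 (λ.0))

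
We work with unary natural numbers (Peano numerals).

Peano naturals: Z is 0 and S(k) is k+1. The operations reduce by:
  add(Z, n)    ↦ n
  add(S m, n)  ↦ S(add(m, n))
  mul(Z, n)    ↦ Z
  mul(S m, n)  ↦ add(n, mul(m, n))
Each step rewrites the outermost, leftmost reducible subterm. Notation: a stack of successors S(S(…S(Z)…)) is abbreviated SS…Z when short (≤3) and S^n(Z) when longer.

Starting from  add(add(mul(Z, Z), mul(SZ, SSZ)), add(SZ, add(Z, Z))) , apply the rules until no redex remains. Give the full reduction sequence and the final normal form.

Answer: normal form = SSSZ  (in 13 steps)

Working:
  start: add(add(mul(Z, Z), mul(SZ, SSZ)), add(SZ, add(Z, Z)))
  →1  add(add(Z, mul(SZ, SSZ)), add(SZ, add(Z, Z)))
  →2  add(mul(SZ, SSZ), add(SZ, add(Z, Z)))
  →3  add(add(SSZ, mul(Z, SSZ)), add(SZ, add(Z, Z)))
  →4  add(S(add(SZ, mul(Z, SSZ))), add(SZ, add(Z, Z)))
  →5  S(add(add(SZ, mul(Z, SSZ)), add(SZ, add(Z, Z))))
  →6  S(add(S(add(Z, mul(Z, SSZ))), add(SZ, add(Z, Z))))
  →7  S(S(add(add(Z, mul(Z, SSZ)), add(SZ, add(Z, Z)))))
  →8  S(S(add(mul(Z, SSZ), add(SZ, add(Z, Z)))))
  →9  S(S(add(Z, add(SZ, add(Z, Z)))))
  →10  S(S(add(SZ, add(Z, Z))))
  →11  S(S(S(add(Z, add(Z, Z)))))
  →12  S(S(S(add(Z, Z))))
  →13  SSSZ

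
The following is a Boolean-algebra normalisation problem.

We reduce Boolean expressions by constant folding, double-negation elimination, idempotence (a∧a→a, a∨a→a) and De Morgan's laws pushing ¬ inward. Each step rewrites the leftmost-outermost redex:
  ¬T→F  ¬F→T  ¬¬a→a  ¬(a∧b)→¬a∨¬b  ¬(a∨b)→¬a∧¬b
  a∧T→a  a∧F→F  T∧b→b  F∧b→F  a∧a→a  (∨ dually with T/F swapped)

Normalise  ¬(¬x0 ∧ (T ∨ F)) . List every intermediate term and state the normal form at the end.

  start: ¬(¬x0 ∧ (T ∨ F))
  [1] ¬¬x0 ∨ ¬(T ∨ F)
  [2] x0 ∨ ¬(T ∨ F)
  [3] x0 ∨ (¬T ∧ ¬F)
  [4] x0 ∨ (F ∧ ¬F)
  [5] x0 ∨ F
  [6] x0

Answer: normal form = x0  (in 6 steps)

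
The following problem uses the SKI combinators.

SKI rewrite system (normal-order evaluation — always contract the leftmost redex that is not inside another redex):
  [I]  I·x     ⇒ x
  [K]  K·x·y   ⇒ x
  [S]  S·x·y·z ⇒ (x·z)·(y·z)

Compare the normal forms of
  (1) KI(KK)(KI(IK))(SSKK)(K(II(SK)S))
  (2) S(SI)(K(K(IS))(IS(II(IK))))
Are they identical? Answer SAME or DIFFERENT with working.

Answer: DIFFERENT — A ⇓ K(SKS), B ⇓ S(SI)(KS)

Derivation:
Term A:
  start: KI(KK)(KI(IK))(SSKK)(K(II(SK)S))
  step 1: I(KI(IK))(SSKK)(K(II(SK)S))
  step 2: KI(IK)(SSKK)(K(II(SK)S))
  step 3: I(SSKK)(K(II(SK)S))
  step 4: SSKK(K(II(SK)S))
  step 5: SK(KK)(K(II(SK)S))
  step 6: K(K(II(SK)S))(KK(K(II(SK)S)))
  step 7: K(II(SK)S)
  step 8: K(I(SK)S)
  step 9: K(SKS)

Term B:
  start: S(SI)(K(K(IS))(IS(II(IK))))
  step 1: S(SI)(K(IS))
  step 2: S(SI)(KS)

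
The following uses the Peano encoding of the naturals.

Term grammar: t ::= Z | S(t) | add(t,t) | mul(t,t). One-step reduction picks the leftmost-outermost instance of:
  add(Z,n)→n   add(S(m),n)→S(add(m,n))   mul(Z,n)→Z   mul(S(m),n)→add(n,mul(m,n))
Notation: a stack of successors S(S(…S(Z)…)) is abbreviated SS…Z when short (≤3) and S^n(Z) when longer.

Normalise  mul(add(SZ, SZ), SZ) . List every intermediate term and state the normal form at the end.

  start: mul(add(SZ, SZ), SZ)
  →1  mul(S(add(Z, SZ)), SZ)
  →2  add(SZ, mul(add(Z, SZ), SZ))
  →3  S(add(Z, mul(add(Z, SZ), SZ)))
  →4  S(mul(add(Z, SZ), SZ))
  →5  S(mul(SZ, SZ))
  →6  S(add(SZ, mul(Z, SZ)))
  →7  S(S(add(Z, mul(Z, SZ))))
  →8  S(S(mul(Z, SZ)))
  →9  SSZ

Answer: normal form = SSZ  (in 9 steps)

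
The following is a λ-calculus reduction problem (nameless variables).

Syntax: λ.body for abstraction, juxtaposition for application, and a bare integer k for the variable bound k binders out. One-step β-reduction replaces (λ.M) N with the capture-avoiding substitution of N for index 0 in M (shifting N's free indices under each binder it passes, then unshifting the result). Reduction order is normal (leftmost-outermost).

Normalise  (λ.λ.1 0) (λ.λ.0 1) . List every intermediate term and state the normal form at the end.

Answer: normal form = λ.λ.0 1  (in 2 steps)

Derivation:
  start: (λ.λ.1 0) (λ.λ.0 1)
  step 1: λ.(λ.λ.0 1) 0
  step 2: λ.λ.0 1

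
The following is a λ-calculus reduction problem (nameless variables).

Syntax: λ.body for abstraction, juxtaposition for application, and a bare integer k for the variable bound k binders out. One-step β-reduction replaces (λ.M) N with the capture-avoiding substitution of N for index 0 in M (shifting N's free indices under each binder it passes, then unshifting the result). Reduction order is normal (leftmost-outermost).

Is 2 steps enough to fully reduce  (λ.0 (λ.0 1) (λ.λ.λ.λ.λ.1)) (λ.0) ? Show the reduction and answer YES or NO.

  start: (λ.0 (λ.0 1) (λ.λ.λ.λ.λ.1)) (λ.0)
  [1] (λ.0) (λ.0 (λ.0)) (λ.λ.λ.λ.λ.1)
  [2] (λ.0 (λ.0)) (λ.λ.λ.λ.λ.1)

Answer: NO — after 2 steps the term is (λ.0 (λ.0)) (λ.λ.λ.λ.λ.1), not yet normal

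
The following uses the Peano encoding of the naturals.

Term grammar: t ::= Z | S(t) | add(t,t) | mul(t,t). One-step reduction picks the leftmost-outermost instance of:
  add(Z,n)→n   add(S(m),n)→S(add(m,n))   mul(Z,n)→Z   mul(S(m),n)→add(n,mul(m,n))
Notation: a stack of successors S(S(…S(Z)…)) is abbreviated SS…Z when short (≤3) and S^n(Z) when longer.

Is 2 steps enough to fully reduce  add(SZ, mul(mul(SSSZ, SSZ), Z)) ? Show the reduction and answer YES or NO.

Answer: NO — after 2 steps the term is S(mul(mul(SSSZ, SSZ), Z)), not yet normal

Working:
  start: add(SZ, mul(mul(SSSZ, SSZ), Z))
  →1  S(add(Z, mul(mul(SSSZ, SSZ), Z)))
  →2  S(mul(mul(SSSZ, SSZ), Z))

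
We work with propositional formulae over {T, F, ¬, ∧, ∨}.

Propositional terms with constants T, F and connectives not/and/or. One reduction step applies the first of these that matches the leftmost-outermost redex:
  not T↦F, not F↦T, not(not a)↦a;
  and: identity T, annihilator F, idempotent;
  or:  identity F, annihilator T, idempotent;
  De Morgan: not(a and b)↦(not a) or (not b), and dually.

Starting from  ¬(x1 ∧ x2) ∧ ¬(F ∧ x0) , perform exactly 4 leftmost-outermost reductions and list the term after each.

  start: ¬(x1 ∧ x2) ∧ ¬(F ∧ x0)
  step 1: (¬x1 ∨ ¬x2) ∧ ¬(F ∧ x0)
  step 2: (¬x1 ∨ ¬x2) ∧ (¬F ∨ ¬x0)
  step 3: (¬x1 ∨ ¬x2) ∧ (T ∨ ¬x0)
  step 4: (¬x1 ∨ ¬x2) ∧ T

Answer: after 4 steps: (¬x1 ∨ ¬x2) ∧ T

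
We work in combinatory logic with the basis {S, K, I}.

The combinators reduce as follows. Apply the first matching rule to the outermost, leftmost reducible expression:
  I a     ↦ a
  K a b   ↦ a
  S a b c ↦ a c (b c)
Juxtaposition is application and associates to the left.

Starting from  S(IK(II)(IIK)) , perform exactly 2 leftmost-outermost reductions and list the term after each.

Answer: after 2 steps: S(II)

Working:
  start: S(IK(II)(IIK))
  step 1: S(K(II)(IIK))
  step 2: S(II)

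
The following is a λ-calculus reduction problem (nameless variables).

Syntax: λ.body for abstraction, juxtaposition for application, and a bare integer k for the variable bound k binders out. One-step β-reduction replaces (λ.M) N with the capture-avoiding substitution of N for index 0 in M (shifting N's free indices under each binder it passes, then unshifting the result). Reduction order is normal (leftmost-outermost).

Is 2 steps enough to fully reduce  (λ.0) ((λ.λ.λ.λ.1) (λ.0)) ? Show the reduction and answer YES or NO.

  start: (λ.0) ((λ.λ.λ.λ.1) (λ.0))
  [1] (λ.λ.λ.λ.1) (λ.0)
  [2] λ.λ.λ.1

Answer: YES — reaches normal form λ.λ.λ.1 in 2 ≤ 2 steps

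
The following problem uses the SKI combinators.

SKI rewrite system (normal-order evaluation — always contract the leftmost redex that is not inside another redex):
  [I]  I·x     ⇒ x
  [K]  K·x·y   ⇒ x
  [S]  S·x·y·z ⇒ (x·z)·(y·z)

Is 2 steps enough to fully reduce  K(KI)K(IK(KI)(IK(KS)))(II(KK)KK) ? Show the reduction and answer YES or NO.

  start: K(KI)K(IK(KI)(IK(KS)))(II(KK)KK)
  step 1: KI(IK(KI)(IK(KS)))(II(KK)KK)
  step 2: I(II(KK)KK)

Answer: NO — after 2 steps the term is I(II(KK)KK), not yet normal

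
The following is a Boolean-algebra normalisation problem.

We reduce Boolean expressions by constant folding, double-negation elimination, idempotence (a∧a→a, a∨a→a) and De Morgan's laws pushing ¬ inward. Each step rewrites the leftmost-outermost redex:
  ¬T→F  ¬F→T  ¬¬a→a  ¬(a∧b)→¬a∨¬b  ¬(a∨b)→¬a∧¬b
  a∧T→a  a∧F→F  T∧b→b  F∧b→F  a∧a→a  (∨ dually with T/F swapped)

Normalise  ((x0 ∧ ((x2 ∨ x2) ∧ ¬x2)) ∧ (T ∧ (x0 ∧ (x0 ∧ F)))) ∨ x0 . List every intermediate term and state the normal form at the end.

  start: ((x0 ∧ ((x2 ∨ x2) ∧ ¬x2)) ∧ (T ∧ (x0 ∧ (x0 ∧ F)))) ∨ x0
  step 1: ((x0 ∧ (x2 ∧ ¬x2)) ∧ (T ∧ (x0 ∧ (x0 ∧ F)))) ∨ x0
  step 2: ((x0 ∧ (x2 ∧ ¬x2)) ∧ (x0 ∧ (x0 ∧ F))) ∨ x0
  step 3: ((x0 ∧ (x2 ∧ ¬x2)) ∧ (x0 ∧ F)) ∨ x0
  step 4: ((x0 ∧ (x2 ∧ ¬x2)) ∧ F) ∨ x0
  step 5: F ∨ x0
  step 6: x0

Answer: normal form = x0  (in 6 steps)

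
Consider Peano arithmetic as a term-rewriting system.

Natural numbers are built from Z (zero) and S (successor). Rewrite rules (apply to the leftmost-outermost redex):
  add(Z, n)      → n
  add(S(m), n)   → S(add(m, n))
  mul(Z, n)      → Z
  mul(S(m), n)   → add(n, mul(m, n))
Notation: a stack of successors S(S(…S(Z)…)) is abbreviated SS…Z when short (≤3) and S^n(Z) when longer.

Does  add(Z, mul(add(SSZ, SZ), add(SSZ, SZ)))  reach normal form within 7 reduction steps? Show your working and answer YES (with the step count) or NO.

Answer: NO — after 7 steps the term is S(S(add(add(Z, SZ), mul(add(SZ, SZ), add(SSZ, SZ))))), not yet normal

Working:
  start: add(Z, mul(add(SSZ, SZ), add(SSZ, SZ)))
  →1  mul(add(SSZ, SZ), add(SSZ, SZ))
  →2  mul(S(add(SZ, SZ)), add(SSZ, SZ))
  →3  add(add(SSZ, SZ), mul(add(SZ, SZ), add(SSZ, SZ)))
  →4  add(S(add(SZ, SZ)), mul(add(SZ, SZ), add(SSZ, SZ)))
  →5  S(add(add(SZ, SZ), mul(add(SZ, SZ), add(SSZ, SZ))))
  →6  S(add(S(add(Z, SZ)), mul(add(SZ, SZ), add(SSZ, SZ))))
  →7  S(S(add(add(Z, SZ), mul(add(SZ, SZ), add(SSZ, SZ)))))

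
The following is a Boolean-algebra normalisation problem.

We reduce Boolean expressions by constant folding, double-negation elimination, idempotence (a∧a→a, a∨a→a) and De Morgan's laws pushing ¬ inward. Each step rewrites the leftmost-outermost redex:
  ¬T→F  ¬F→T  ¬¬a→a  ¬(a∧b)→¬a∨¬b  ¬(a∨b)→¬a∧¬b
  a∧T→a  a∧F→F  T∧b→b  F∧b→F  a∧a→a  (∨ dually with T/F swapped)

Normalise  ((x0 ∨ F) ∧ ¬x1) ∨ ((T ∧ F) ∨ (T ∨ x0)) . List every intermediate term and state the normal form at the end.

Answer: normal form = T  (in 5 steps)

Reduction:
  start: ((x0 ∨ F) ∧ ¬x1) ∨ ((T ∧ F) ∨ (T ∨ x0))
  [1] (x0 ∧ ¬x1) ∨ ((T ∧ F) ∨ (T ∨ x0))
  [2] (x0 ∧ ¬x1) ∨ (F ∨ (T ∨ x0))
  [3] (x0 ∧ ¬x1) ∨ (T ∨ x0)
  [4] (x0 ∧ ¬x1) ∨ T
  [5] T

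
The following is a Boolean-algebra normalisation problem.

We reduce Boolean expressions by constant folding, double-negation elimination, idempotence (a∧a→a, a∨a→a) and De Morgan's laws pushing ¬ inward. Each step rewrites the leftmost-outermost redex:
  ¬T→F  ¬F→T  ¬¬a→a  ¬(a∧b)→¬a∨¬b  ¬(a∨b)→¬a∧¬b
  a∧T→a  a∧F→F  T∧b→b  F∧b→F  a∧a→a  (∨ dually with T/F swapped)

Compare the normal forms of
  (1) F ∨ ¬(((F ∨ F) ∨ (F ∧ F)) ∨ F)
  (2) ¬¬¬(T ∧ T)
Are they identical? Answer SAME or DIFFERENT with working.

Answer: DIFFERENT — A ⇓ T, B ⇓ F

Reduction:
Term A:
  start: F ∨ ¬(((F ∨ F) ∨ (F ∧ F)) ∨ F)
  [1] ¬(((F ∨ F) ∨ (F ∧ F)) ∨ F)
  [2] ¬((F ∨ F) ∨ (F ∧ F)) ∧ ¬F
  [3] (¬(F ∨ F) ∧ ¬(F ∧ F)) ∧ ¬F
  [4] ((¬F ∧ ¬F) ∧ ¬(F ∧ F)) ∧ ¬F
  [5] (¬F ∧ ¬(F ∧ F)) ∧ ¬F
  [6] (T ∧ ¬(F ∧ F)) ∧ ¬F
  [7] ¬(F ∧ F) ∧ ¬F
  [8] (¬F ∨ ¬F) ∧ ¬F
  [9] ¬F ∧ ¬F
  [10] ¬F
  [11] T

Term B:
  start: ¬¬¬(T ∧ T)
  [1] ¬(T ∧ T)
  [2] ¬T ∨ ¬T
  [3] ¬T
  [4] F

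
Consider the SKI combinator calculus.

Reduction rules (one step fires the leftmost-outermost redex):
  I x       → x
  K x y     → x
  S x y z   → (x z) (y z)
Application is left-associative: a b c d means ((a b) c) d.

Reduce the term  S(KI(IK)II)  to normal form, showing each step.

  start: S(KI(IK)II)
  [1] S(III)
  [2] S(II)
  [3] SI

Answer: normal form = SI  (in 3 steps)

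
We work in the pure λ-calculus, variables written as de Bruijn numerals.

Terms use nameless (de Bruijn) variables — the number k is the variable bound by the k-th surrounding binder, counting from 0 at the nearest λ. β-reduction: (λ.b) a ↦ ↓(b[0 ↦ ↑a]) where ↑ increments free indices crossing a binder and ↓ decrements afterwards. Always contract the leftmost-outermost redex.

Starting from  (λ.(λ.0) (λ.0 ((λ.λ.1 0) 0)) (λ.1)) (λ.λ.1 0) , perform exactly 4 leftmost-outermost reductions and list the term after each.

Answer: after 4 steps: λ.λ.1 0

Derivation:
  start: (λ.(λ.0) (λ.0 ((λ.λ.1 0) 0)) (λ.1)) (λ.λ.1 0)
  [1] (λ.0) (λ.0 ((λ.λ.1 0) 0)) (λ.λ.λ.1 0)
  [2] (λ.0 ((λ.λ.1 0) 0)) (λ.λ.λ.1 0)
  [3] (λ.λ.λ.1 0) ((λ.λ.1 0) (λ.λ.λ.1 0))
  [4] λ.λ.1 0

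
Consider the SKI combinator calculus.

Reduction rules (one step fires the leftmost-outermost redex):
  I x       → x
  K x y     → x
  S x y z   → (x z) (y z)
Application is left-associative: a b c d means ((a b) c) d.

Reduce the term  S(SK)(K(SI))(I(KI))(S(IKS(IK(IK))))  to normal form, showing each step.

  start: S(SK)(K(SI))(I(KI))(S(IKS(IK(IK))))
  step 1: SK(I(KI))(K(SI)(I(KI)))(S(IKS(IK(IK))))
  step 2: K(K(SI)(I(KI)))(I(KI)(K(SI)(I(KI))))(S(IKS(IK(IK))))
  step 3: K(SI)(I(KI))(S(IKS(IK(IK))))
  step 4: SI(S(IKS(IK(IK))))
  step 5: SI(S(KS(IK(IK))))
  step 6: SI(SS)

Answer: normal form = SI(SS)  (in 6 steps)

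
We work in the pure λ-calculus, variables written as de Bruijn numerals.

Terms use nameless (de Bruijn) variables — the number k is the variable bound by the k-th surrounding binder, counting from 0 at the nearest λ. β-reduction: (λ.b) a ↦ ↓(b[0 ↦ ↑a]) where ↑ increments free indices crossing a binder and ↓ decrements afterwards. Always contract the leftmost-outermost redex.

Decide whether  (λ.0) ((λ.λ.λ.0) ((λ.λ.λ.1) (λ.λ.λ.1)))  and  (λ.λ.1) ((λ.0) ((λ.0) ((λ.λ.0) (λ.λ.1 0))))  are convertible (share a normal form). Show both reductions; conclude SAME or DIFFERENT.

Term A:
  start: (λ.0) ((λ.λ.λ.0) ((λ.λ.λ.1) (λ.λ.λ.1)))
  [1] (λ.λ.λ.0) ((λ.λ.λ.1) (λ.λ.λ.1))
  [2] λ.λ.0

Term B:
  start: (λ.λ.1) ((λ.0) ((λ.0) ((λ.λ.0) (λ.λ.1 0))))
  [1] λ.(λ.0) ((λ.0) ((λ.λ.0) (λ.λ.1 0)))
  [2] λ.(λ.0) ((λ.λ.0) (λ.λ.1 0))
  [3] λ.(λ.λ.0) (λ.λ.1 0)
  [4] λ.λ.0

Answer: SAME — A ⇓ λ.λ.0, B ⇓ λ.λ.0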